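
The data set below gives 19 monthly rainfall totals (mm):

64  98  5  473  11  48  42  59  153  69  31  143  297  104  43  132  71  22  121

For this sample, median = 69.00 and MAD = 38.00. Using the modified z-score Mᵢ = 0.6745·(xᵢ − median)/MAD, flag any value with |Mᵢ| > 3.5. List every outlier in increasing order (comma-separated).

297, 473

|Mᵢ| > 3.5 ⇔ |xᵢ − 69.00| > 3.5·38.00/0.6745 = 197.18.
So outliers lie outside [-128.18, 266.18].
297: M = 4.05 → outlier.
473: M = 7.17 → outlier.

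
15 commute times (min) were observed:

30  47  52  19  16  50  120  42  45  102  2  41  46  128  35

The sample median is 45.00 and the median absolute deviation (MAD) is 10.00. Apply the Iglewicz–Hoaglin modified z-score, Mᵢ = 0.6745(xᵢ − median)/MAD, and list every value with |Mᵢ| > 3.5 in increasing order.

|Mᵢ| > 3.5 ⇔ |xᵢ − 45.00| > 3.5·10.00/0.6745 = 51.89.
So outliers lie outside [-6.89, 96.89].
102: M = 3.84 → outlier.
120: M = 5.06 → outlier.
128: M = 5.60 → outlier.

102, 120, 128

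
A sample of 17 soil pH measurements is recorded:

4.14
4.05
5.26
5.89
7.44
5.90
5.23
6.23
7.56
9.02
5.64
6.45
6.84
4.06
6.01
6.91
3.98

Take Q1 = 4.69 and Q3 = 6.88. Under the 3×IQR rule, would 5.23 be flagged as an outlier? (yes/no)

IQR = Q3 − Q1 = 6.88 − 4.69 = 2.19.
Lower fence = Q1 − 3·IQR = 4.69 − 6.57 = -1.88.
Upper fence = Q3 + 3·IQR = 6.88 + 6.57 = 13.45.
5.23 lies within [-1.88, 13.45].

no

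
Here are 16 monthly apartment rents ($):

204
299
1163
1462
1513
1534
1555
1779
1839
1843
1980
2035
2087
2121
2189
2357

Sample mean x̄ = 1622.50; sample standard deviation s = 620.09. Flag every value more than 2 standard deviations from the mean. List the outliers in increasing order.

204, 299

Cutoffs at x̄ ± 2s: 1622.50 ± 2·620.09 = [382.32, 2862.68].
204: z = -2.29, |z| > 2 → outlier.
299: z = -2.13, |z| > 2 → outlier.
Every other value lies within [382.32, 2862.68].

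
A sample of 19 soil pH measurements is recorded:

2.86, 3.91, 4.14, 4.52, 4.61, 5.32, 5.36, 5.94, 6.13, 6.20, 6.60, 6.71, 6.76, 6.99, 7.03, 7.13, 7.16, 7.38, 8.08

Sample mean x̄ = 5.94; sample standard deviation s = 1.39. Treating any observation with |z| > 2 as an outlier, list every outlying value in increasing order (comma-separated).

Cutoffs at x̄ ± 2s: 5.94 ± 2·1.39 = [3.16, 8.72].
2.86: z = -2.22, |z| > 2 → outlier.
Every other value lies within [3.16, 8.72].

2.86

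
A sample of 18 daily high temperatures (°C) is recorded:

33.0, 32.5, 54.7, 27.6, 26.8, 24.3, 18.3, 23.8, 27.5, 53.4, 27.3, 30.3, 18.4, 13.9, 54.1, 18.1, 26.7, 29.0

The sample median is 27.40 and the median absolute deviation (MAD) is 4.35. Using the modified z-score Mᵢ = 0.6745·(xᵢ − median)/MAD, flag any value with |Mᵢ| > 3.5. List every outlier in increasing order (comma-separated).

|Mᵢ| > 3.5 ⇔ |xᵢ − 27.40| > 3.5·4.35/0.6745 = 22.57.
So outliers lie outside [4.83, 49.97].
53.4: M = 4.03 → outlier.
54.1: M = 4.14 → outlier.
54.7: M = 4.23 → outlier.

53.4, 54.1, 54.7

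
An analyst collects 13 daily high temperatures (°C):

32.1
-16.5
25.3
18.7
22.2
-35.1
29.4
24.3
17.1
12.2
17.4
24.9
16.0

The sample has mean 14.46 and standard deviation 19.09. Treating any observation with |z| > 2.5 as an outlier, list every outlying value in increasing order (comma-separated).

-35.1

Cutoffs at x̄ ± 2.5s: 14.46 ± 2.5·19.09 = [-33.265, 62.185].
-35.1: z = -2.60, |z| > 2.5 → outlier.
Every other value lies within [-33.265, 62.185].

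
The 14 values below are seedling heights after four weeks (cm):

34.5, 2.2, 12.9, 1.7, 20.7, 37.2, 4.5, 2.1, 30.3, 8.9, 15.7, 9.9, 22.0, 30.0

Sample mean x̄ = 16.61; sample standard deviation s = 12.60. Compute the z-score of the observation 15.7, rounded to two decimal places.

z = (15.7 − 16.61) / 12.60 = -0.07.

-0.07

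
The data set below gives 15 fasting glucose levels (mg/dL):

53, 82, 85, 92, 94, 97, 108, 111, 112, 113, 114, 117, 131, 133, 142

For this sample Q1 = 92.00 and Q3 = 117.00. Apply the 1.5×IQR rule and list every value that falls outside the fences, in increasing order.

53

IQR = Q3 − Q1 = 117.00 − 92.00 = 25.00.
Lower fence = Q1 − 1.5·IQR = 92.00 − 37.50 = 54.50.
Upper fence = Q3 + 1.5·IQR = 117.00 + 37.50 = 154.50.
53 < 54.50 → outlier.
All remaining values lie within [54.50, 154.50].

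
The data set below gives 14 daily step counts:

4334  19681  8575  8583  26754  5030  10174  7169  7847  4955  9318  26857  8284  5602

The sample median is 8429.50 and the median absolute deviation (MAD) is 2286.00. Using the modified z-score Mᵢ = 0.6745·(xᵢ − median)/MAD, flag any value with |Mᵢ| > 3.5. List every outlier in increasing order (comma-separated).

|Mᵢ| > 3.5 ⇔ |xᵢ − 8429.50| > 3.5·2286.00/0.6745 = 11862.12.
So outliers lie outside [-3432.62, 20291.62].
26754: M = 5.41 → outlier.
26857: M = 5.44 → outlier.

26754, 26857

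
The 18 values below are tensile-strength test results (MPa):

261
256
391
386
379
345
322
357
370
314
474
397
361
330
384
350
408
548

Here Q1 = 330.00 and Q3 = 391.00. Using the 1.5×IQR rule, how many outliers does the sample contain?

IQR = 61.00; fences at 330.00 − 91.50 = 238.50 and 391.00 + 91.50 = 482.50.
Outside the cutoffs: 548.

1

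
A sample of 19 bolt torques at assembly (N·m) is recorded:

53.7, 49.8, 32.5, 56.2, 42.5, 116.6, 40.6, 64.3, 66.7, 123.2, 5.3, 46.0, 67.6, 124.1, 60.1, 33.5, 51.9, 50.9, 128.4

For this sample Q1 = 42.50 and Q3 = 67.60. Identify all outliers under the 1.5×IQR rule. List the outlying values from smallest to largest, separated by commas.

IQR = Q3 − Q1 = 67.60 − 42.50 = 25.10.
Lower fence = Q1 − 1.5·IQR = 42.50 − 37.65 = 4.85.
Upper fence = Q3 + 1.5·IQR = 67.60 + 37.65 = 105.25.
116.6 > 105.25 → outlier.
123.2 > 105.25 → outlier.
124.1 > 105.25 → outlier.
128.4 > 105.25 → outlier.
All remaining values lie within [4.85, 105.25].

116.6, 123.2, 124.1, 128.4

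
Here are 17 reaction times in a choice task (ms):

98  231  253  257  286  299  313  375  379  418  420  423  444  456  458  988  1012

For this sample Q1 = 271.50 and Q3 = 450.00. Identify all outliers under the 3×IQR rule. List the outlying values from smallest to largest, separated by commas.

IQR = Q3 − Q1 = 450.00 − 271.50 = 178.50.
Lower fence = Q1 − 3·IQR = 271.50 − 535.50 = -264.00.
Upper fence = Q3 + 3·IQR = 450.00 + 535.50 = 985.50.
988 > 985.50 → outlier.
1012 > 985.50 → outlier.
All remaining values lie within [-264.00, 985.50].

988, 1012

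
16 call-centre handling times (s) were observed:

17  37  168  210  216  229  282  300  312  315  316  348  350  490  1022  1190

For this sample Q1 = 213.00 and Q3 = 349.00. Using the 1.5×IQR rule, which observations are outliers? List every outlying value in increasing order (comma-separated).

1022, 1190

IQR = Q3 − Q1 = 349.00 − 213.00 = 136.00.
Lower fence = Q1 − 1.5·IQR = 213.00 − 204.00 = 9.00.
Upper fence = Q3 + 1.5·IQR = 349.00 + 204.00 = 553.00.
1022 > 553.00 → outlier.
1190 > 553.00 → outlier.
All remaining values lie within [9.00, 553.00].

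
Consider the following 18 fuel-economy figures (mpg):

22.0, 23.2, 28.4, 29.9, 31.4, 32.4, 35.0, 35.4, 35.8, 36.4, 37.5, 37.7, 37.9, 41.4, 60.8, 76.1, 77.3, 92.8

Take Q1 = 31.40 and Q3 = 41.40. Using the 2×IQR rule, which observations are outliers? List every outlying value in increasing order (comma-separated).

IQR = Q3 − Q1 = 41.40 − 31.40 = 10.00.
Lower fence = Q1 − 2·IQR = 31.40 − 20.00 = 11.40.
Upper fence = Q3 + 2·IQR = 41.40 + 20.00 = 61.40.
76.1 > 61.40 → outlier.
77.3 > 61.40 → outlier.
92.8 > 61.40 → outlier.
All remaining values lie within [11.40, 61.40].

76.1, 77.3, 92.8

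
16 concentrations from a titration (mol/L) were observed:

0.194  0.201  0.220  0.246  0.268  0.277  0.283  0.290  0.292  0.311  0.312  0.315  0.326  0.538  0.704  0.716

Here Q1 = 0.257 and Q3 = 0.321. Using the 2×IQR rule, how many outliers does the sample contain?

3

IQR = 0.064; fences at 0.257 − 0.128 = 0.129 and 0.321 + 0.128 = 0.449.
Outside the cutoffs: 0.538, 0.704, 0.716.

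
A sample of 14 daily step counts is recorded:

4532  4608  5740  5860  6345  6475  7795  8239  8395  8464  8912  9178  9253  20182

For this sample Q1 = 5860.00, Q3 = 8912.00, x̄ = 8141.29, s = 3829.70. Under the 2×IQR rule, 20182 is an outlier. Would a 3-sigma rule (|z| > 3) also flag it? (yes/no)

yes

z = (20182 − 8141.29) / 3829.70 = 3.14.
|z| = 3.14 > 3.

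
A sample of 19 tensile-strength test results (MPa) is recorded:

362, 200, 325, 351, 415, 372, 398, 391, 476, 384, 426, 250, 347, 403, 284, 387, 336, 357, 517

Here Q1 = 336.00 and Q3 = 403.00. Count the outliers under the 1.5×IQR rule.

2

IQR = 67.00; fences at 336.00 − 100.50 = 235.50 and 403.00 + 100.50 = 503.50.
Outside the cutoffs: 200, 517.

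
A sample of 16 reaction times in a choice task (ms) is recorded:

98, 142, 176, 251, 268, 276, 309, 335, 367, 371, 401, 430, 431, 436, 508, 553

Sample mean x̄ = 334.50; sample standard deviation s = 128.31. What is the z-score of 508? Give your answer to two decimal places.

z = (508 − 334.50) / 128.31 = 1.35.

1.35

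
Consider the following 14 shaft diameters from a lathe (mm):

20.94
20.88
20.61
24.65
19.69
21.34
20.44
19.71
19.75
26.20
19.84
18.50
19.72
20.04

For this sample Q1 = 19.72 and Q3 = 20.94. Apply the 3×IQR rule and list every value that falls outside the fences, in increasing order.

IQR = Q3 − Q1 = 20.94 − 19.72 = 1.22.
Lower fence = Q1 − 3·IQR = 19.72 − 3.66 = 16.06.
Upper fence = Q3 + 3·IQR = 20.94 + 3.66 = 24.60.
24.65 > 24.60 → outlier.
26.20 > 24.60 → outlier.
All remaining values lie within [16.06, 24.60].

24.65, 26.20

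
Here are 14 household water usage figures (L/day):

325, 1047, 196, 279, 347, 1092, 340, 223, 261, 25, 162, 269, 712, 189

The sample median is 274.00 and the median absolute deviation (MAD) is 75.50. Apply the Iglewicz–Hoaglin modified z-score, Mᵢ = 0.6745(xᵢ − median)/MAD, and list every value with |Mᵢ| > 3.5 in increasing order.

712, 1047, 1092

|Mᵢ| > 3.5 ⇔ |xᵢ − 274.00| > 3.5·75.50/0.6745 = 391.77.
So outliers lie outside [-117.77, 665.77].
712: M = 3.91 → outlier.
1047: M = 6.91 → outlier.
1092: M = 7.31 → outlier.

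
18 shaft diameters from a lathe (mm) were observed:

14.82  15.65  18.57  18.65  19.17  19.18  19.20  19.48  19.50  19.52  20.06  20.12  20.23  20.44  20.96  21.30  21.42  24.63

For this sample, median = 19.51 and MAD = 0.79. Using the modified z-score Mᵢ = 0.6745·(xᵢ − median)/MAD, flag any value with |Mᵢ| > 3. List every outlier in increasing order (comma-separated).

|Mᵢ| > 3 ⇔ |xᵢ − 19.51| > 3·0.79/0.6745 = 3.51.
So outliers lie outside [16.00, 23.02].
14.82: M = -4.00 → outlier.
15.65: M = -3.30 → outlier.
24.63: M = 4.37 → outlier.

14.82, 15.65, 24.63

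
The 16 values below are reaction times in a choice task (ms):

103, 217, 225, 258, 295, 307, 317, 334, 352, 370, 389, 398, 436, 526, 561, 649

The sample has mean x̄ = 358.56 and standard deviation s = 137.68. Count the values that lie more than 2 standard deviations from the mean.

Cutoffs: x̄ ± 2s = [83.20, 633.92].
Outside the cutoffs: 649.

1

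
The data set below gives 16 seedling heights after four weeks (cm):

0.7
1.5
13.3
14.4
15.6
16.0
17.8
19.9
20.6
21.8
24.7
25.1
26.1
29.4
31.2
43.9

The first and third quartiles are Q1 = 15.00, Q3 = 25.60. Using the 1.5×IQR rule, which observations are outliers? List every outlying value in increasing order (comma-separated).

43.9

IQR = Q3 − Q1 = 25.60 − 15.00 = 10.60.
Lower fence = Q1 − 1.5·IQR = 15.00 − 15.90 = -0.90.
Upper fence = Q3 + 1.5·IQR = 25.60 + 15.90 = 41.50.
43.9 > 41.50 → outlier.
All remaining values lie within [-0.90, 41.50].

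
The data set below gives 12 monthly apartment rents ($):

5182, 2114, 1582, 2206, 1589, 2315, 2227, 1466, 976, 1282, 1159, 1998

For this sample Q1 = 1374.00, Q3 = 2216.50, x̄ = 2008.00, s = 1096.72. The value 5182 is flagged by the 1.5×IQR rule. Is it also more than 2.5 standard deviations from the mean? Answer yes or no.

yes

z = (5182 − 2008.00) / 1096.72 = 2.89.
|z| = 2.89 > 2.5.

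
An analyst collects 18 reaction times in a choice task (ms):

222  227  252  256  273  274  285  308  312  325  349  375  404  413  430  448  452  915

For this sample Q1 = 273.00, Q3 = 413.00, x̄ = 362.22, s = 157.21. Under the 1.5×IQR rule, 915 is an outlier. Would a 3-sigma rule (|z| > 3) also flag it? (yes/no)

z = (915 − 362.22) / 157.21 = 3.52.
|z| = 3.52 > 3.

yes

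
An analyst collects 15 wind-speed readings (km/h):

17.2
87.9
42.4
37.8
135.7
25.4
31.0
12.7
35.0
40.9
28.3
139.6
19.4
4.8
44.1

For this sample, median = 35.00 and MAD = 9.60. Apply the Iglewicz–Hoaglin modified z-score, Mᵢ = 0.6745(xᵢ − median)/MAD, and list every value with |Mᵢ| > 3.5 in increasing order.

87.9, 135.7, 139.6

|Mᵢ| > 3.5 ⇔ |xᵢ − 35.00| > 3.5·9.60/0.6745 = 49.81.
So outliers lie outside [-14.81, 84.81].
87.9: M = 3.72 → outlier.
135.7: M = 7.08 → outlier.
139.6: M = 7.35 → outlier.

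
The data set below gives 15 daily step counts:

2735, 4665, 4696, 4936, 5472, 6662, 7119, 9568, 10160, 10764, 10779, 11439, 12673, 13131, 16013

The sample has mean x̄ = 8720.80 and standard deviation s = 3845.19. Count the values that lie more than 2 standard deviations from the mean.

0

Cutoffs: x̄ ± 2s = [1030.42, 16411.18].
Every value lies within the cutoffs.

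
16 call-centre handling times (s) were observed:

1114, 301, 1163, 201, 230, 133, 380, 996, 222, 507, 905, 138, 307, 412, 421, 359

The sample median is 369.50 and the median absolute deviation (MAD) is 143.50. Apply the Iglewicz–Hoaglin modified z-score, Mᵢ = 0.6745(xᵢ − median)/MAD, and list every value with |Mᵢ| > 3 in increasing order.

1114, 1163

|Mᵢ| > 3 ⇔ |xᵢ − 369.50| > 3·143.50/0.6745 = 638.25.
So outliers lie outside [-268.75, 1007.75].
1114: M = 3.50 → outlier.
1163: M = 3.73 → outlier.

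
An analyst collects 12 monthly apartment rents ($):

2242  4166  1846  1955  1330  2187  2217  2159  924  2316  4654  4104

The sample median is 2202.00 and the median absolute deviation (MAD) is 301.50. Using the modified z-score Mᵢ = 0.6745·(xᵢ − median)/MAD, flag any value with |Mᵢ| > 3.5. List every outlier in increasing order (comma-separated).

4104, 4166, 4654

|Mᵢ| > 3.5 ⇔ |xᵢ − 2202.00| > 3.5·301.50/0.6745 = 1564.49.
So outliers lie outside [637.51, 3766.49].
4104: M = 4.26 → outlier.
4166: M = 4.39 → outlier.
4654: M = 5.49 → outlier.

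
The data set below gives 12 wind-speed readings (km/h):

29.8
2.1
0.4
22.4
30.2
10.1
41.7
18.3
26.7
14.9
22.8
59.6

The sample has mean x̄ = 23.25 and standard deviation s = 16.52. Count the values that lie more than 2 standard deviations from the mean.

Cutoffs: x̄ ± 2s = [-9.79, 56.29].
Outside the cutoffs: 59.6.

1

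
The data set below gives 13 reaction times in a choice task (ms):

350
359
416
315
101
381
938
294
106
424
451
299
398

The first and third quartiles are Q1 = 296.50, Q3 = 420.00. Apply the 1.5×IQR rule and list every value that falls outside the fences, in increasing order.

101, 106, 938

IQR = Q3 − Q1 = 420.00 − 296.50 = 123.50.
Lower fence = Q1 − 1.5·IQR = 296.50 − 185.25 = 111.25.
Upper fence = Q3 + 1.5·IQR = 420.00 + 185.25 = 605.25.
101 < 111.25 → outlier.
106 < 111.25 → outlier.
938 > 605.25 → outlier.
All remaining values lie within [111.25, 605.25].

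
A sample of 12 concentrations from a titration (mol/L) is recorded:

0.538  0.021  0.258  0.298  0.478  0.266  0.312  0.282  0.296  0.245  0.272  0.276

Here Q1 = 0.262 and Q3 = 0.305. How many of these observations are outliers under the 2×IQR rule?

IQR = 0.043; fences at 0.262 − 0.086 = 0.176 and 0.305 + 0.086 = 0.391.
Outside the cutoffs: 0.021, 0.478, 0.538.

3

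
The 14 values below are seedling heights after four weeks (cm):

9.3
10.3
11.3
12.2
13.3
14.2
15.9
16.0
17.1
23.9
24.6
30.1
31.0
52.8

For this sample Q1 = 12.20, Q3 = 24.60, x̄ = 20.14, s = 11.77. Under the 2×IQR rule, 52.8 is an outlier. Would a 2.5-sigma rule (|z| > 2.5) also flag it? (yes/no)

yes

z = (52.8 − 20.14) / 11.77 = 2.77.
|z| = 2.77 > 2.5.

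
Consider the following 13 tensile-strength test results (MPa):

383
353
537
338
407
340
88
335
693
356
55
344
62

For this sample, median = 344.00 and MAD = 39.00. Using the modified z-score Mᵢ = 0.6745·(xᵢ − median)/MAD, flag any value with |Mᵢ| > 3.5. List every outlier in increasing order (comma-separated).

|Mᵢ| > 3.5 ⇔ |xᵢ − 344.00| > 3.5·39.00/0.6745 = 202.37.
So outliers lie outside [141.63, 546.37].
55: M = -5.00 → outlier.
62: M = -4.88 → outlier.
88: M = -4.43 → outlier.
693: M = 6.04 → outlier.

55, 62, 88, 693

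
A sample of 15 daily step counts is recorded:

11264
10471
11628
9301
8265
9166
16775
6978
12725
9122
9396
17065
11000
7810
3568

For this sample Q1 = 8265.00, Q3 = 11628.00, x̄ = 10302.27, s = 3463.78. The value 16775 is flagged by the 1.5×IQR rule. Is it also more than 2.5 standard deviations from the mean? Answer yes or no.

no

z = (16775 − 10302.27) / 3463.78 = 1.87.
|z| = 1.87 ≤ 2.5.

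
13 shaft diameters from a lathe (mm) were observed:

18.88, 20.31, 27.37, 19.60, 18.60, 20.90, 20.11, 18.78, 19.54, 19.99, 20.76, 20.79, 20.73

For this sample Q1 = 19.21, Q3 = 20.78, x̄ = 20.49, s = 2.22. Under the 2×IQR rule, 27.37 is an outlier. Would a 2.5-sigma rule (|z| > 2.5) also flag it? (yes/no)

z = (27.37 − 20.49) / 2.22 = 3.10.
|z| = 3.10 > 2.5.

yes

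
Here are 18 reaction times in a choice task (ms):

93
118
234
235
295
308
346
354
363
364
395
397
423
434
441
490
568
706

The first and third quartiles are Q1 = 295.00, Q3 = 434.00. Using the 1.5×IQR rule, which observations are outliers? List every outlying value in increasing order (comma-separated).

IQR = Q3 − Q1 = 434.00 − 295.00 = 139.00.
Lower fence = Q1 − 1.5·IQR = 295.00 − 208.50 = 86.50.
Upper fence = Q3 + 1.5·IQR = 434.00 + 208.50 = 642.50.
706 > 642.50 → outlier.
All remaining values lie within [86.50, 642.50].

706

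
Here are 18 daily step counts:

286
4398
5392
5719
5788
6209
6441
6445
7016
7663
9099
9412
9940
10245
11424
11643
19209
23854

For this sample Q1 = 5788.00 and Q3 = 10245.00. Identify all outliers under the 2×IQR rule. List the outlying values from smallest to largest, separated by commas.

19209, 23854

IQR = Q3 − Q1 = 10245.00 − 5788.00 = 4457.00.
Lower fence = Q1 − 2·IQR = 5788.00 − 8914.00 = -3126.00.
Upper fence = Q3 + 2·IQR = 10245.00 + 8914.00 = 19159.00.
19209 > 19159.00 → outlier.
23854 > 19159.00 → outlier.
All remaining values lie within [-3126.00, 19159.00].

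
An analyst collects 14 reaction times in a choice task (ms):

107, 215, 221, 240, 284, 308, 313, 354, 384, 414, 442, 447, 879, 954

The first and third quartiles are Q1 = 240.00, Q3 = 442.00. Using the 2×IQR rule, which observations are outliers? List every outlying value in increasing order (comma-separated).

879, 954

IQR = Q3 − Q1 = 442.00 − 240.00 = 202.00.
Lower fence = Q1 − 2·IQR = 240.00 − 404.00 = -164.00.
Upper fence = Q3 + 2·IQR = 442.00 + 404.00 = 846.00.
879 > 846.00 → outlier.
954 > 846.00 → outlier.
All remaining values lie within [-164.00, 846.00].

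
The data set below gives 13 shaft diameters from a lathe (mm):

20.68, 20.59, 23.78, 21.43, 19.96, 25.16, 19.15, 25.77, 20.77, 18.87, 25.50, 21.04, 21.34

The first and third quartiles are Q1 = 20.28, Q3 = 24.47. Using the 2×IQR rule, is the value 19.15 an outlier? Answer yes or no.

no

IQR = Q3 − Q1 = 24.47 − 20.28 = 4.19.
Lower fence = Q1 − 2·IQR = 20.28 − 8.38 = 11.90.
Upper fence = Q3 + 2·IQR = 24.47 + 8.38 = 32.85.
19.15 lies within [11.90, 32.85].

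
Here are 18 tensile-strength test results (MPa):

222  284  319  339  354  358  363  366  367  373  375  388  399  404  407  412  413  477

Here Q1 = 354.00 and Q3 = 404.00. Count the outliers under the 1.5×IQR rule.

1

IQR = 50.00; fences at 354.00 − 75.00 = 279.00 and 404.00 + 75.00 = 479.00.
Outside the cutoffs: 222.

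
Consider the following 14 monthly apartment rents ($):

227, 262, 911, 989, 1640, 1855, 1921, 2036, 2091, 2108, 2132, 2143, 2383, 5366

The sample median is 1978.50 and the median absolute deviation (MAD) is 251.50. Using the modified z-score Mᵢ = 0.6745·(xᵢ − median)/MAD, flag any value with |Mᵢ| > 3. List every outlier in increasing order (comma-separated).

227, 262, 5366

|Mᵢ| > 3 ⇔ |xᵢ − 1978.50| > 3·251.50/0.6745 = 1118.61.
So outliers lie outside [859.89, 3097.11].
227: M = -4.70 → outlier.
262: M = -4.60 → outlier.
5366: M = 9.08 → outlier.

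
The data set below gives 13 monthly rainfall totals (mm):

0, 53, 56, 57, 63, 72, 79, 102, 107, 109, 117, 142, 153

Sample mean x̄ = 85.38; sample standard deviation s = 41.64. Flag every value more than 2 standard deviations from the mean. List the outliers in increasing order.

0

Cutoffs at x̄ ± 2s: 85.38 ± 2·41.64 = [2.10, 168.66].
0: z = -2.05, |z| > 2 → outlier.
Every other value lies within [2.10, 168.66].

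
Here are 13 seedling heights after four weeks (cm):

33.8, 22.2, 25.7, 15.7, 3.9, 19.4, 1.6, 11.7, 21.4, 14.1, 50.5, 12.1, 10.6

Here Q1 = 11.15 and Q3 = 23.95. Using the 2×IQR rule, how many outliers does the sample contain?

IQR = 12.80; fences at 11.15 − 25.60 = -14.45 and 23.95 + 25.60 = 49.55.
Outside the cutoffs: 50.5.

1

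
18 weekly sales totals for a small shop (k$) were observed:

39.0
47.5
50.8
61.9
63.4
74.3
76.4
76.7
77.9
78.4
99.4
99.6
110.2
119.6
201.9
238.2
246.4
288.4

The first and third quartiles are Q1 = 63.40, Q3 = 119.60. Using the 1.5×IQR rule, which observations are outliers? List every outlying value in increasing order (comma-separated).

238.2, 246.4, 288.4

IQR = Q3 − Q1 = 119.60 − 63.40 = 56.20.
Lower fence = Q1 − 1.5·IQR = 63.40 − 84.30 = -20.90.
Upper fence = Q3 + 1.5·IQR = 119.60 + 84.30 = 203.90.
238.2 > 203.90 → outlier.
246.4 > 203.90 → outlier.
288.4 > 203.90 → outlier.
All remaining values lie within [-20.90, 203.90].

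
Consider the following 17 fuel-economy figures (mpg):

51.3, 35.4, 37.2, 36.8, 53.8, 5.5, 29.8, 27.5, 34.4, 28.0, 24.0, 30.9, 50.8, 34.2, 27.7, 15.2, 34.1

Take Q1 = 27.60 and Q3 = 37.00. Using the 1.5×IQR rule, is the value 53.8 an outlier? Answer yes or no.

yes

IQR = Q3 − Q1 = 37.00 − 27.60 = 9.40.
Lower fence = Q1 − 1.5·IQR = 27.60 − 14.10 = 13.50.
Upper fence = Q3 + 1.5·IQR = 37.00 + 14.10 = 51.10.
53.8 lies above the upper fence.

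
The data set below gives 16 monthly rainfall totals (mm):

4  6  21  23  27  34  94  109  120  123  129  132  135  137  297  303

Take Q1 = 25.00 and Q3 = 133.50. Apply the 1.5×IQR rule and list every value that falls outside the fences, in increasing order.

297, 303

IQR = Q3 − Q1 = 133.50 − 25.00 = 108.50.
Lower fence = Q1 − 1.5·IQR = 25.00 − 162.75 = -137.75.
Upper fence = Q3 + 1.5·IQR = 133.50 + 162.75 = 296.25.
297 > 296.25 → outlier.
303 > 296.25 → outlier.
All remaining values lie within [-137.75, 296.25].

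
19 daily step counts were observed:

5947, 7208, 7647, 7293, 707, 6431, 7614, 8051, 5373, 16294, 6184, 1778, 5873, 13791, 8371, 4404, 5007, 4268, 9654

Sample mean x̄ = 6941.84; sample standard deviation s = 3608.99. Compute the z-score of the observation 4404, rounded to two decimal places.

-0.70

z = (4404 − 6941.84) / 3608.99 = -0.70.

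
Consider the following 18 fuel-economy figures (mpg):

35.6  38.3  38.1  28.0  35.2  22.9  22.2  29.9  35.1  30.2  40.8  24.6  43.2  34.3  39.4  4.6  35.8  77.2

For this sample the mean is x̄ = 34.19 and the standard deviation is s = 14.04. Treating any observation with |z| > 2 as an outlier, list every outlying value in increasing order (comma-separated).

Cutoffs at x̄ ± 2s: 34.19 ± 2·14.04 = [6.11, 62.27].
4.6: z = -2.11, |z| > 2 → outlier.
77.2: z = 3.06, |z| > 2 → outlier.
Every other value lies within [6.11, 62.27].

4.6, 77.2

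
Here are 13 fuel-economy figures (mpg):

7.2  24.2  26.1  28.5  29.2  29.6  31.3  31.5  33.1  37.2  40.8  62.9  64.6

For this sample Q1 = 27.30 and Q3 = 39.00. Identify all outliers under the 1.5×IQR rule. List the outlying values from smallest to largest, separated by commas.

IQR = Q3 − Q1 = 39.00 − 27.30 = 11.70.
Lower fence = Q1 − 1.5·IQR = 27.30 − 17.55 = 9.75.
Upper fence = Q3 + 1.5·IQR = 39.00 + 17.55 = 56.55.
7.2 < 9.75 → outlier.
62.9 > 56.55 → outlier.
64.6 > 56.55 → outlier.
All remaining values lie within [9.75, 56.55].

7.2, 62.9, 64.6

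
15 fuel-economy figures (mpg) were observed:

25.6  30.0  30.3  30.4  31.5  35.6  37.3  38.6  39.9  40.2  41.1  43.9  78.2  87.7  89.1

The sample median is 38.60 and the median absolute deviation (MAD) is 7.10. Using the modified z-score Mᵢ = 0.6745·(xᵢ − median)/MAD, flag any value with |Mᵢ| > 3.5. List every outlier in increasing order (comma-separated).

|Mᵢ| > 3.5 ⇔ |xᵢ − 38.60| > 3.5·7.10/0.6745 = 36.84.
So outliers lie outside [1.76, 75.44].
78.2: M = 3.76 → outlier.
87.7: M = 4.66 → outlier.
89.1: M = 4.80 → outlier.

78.2, 87.7, 89.1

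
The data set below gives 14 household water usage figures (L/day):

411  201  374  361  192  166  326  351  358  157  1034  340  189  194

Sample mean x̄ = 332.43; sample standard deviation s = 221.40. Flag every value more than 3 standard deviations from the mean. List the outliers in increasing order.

1034

Cutoffs at x̄ ± 3s: 332.43 ± 3·221.40 = [-331.77, 996.63].
1034: z = 3.17, |z| > 3 → outlier.
Every other value lies within [-331.77, 996.63].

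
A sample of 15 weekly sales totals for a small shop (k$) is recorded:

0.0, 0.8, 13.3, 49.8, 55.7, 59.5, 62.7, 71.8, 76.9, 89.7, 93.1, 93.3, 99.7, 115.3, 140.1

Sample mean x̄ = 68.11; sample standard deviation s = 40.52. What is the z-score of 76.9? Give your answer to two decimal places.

z = (76.9 − 68.11) / 40.52 = 0.22.

0.22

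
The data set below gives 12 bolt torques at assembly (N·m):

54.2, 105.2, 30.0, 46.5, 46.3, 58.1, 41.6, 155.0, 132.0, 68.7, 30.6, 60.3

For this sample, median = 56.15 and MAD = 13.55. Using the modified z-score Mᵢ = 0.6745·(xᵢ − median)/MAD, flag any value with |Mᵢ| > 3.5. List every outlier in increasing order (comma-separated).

|Mᵢ| > 3.5 ⇔ |xᵢ − 56.15| > 3.5·13.55/0.6745 = 70.31.
So outliers lie outside [-14.16, 126.46].
132.0: M = 3.78 → outlier.
155.0: M = 4.92 → outlier.

132.0, 155.0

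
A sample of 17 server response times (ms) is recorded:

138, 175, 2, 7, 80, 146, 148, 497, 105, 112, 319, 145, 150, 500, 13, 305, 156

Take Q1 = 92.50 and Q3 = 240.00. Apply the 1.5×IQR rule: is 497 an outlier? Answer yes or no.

IQR = Q3 − Q1 = 240.00 − 92.50 = 147.50.
Lower fence = Q1 − 1.5·IQR = 92.50 − 221.25 = -128.75.
Upper fence = Q3 + 1.5·IQR = 240.00 + 221.25 = 461.25.
497 lies above the upper fence.

yes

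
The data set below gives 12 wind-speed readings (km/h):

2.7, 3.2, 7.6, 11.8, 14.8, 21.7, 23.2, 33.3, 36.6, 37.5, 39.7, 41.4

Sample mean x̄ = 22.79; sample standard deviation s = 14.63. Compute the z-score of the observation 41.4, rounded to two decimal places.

z = (41.4 − 22.79) / 14.63 = 1.27.

1.27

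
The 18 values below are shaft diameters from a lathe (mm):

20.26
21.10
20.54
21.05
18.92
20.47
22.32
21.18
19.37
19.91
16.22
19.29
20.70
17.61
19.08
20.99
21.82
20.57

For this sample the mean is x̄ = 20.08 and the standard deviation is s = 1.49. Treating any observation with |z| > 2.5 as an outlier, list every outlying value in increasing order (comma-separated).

Cutoffs at x̄ ± 2.5s: 20.08 ± 2.5·1.49 = [16.355, 23.805].
16.22: z = -2.59, |z| > 2.5 → outlier.
Every other value lies within [16.355, 23.805].

16.22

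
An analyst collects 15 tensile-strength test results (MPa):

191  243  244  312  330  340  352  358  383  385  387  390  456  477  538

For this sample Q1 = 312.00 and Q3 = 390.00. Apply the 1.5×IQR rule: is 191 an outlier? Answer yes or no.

yes

IQR = Q3 − Q1 = 390.00 − 312.00 = 78.00.
Lower fence = Q1 − 1.5·IQR = 312.00 − 117.00 = 195.00.
Upper fence = Q3 + 1.5·IQR = 390.00 + 117.00 = 507.00.
191 lies below the lower fence.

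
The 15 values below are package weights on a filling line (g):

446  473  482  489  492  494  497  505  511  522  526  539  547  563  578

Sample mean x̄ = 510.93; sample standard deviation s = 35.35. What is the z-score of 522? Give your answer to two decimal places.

z = (522 − 510.93) / 35.35 = 0.31.

0.31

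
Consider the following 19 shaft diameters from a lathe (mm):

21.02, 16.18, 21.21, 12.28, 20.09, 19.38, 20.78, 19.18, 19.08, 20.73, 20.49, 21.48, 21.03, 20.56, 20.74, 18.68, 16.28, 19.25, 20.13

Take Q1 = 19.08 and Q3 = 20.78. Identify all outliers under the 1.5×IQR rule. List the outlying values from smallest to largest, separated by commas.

12.28, 16.18, 16.28

IQR = Q3 − Q1 = 20.78 − 19.08 = 1.70.
Lower fence = Q1 − 1.5·IQR = 19.08 − 2.55 = 16.53.
Upper fence = Q3 + 1.5·IQR = 20.78 + 2.55 = 23.33.
12.28 < 16.53 → outlier.
16.18 < 16.53 → outlier.
16.28 < 16.53 → outlier.
All remaining values lie within [16.53, 23.33].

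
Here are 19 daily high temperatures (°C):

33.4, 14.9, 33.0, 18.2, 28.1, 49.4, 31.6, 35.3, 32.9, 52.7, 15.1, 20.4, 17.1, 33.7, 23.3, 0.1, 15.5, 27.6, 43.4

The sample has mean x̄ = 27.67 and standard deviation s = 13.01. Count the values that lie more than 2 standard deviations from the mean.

1

Cutoffs: x̄ ± 2s = [1.65, 53.69].
Outside the cutoffs: 0.1.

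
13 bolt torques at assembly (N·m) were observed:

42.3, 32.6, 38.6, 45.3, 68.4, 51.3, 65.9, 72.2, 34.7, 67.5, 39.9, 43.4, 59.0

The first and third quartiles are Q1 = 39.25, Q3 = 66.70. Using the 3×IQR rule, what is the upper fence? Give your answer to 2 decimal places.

149.05

IQR = Q3 − Q1 = 66.70 − 39.25 = 27.45.
Lower fence = Q1 − 3·IQR = 39.25 − 82.35 = -43.10.
Upper fence = Q3 + 3·IQR = 66.70 + 82.35 = 149.05.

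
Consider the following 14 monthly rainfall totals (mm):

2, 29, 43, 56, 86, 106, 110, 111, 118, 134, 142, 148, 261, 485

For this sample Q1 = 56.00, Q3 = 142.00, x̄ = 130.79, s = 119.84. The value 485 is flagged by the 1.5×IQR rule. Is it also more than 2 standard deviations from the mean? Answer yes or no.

yes

z = (485 − 130.79) / 119.84 = 2.96.
|z| = 2.96 > 2.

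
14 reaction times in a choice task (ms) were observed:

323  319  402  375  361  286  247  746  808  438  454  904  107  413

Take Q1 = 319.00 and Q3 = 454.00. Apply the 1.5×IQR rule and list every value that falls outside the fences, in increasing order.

IQR = Q3 − Q1 = 454.00 − 319.00 = 135.00.
Lower fence = Q1 − 1.5·IQR = 319.00 − 202.50 = 116.50.
Upper fence = Q3 + 1.5·IQR = 454.00 + 202.50 = 656.50.
107 < 116.50 → outlier.
746 > 656.50 → outlier.
808 > 656.50 → outlier.
904 > 656.50 → outlier.
All remaining values lie within [116.50, 656.50].

107, 746, 808, 904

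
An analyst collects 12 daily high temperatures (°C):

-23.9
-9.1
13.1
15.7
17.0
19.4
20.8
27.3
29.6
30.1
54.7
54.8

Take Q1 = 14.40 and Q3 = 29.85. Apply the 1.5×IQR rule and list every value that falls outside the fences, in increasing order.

IQR = Q3 − Q1 = 29.85 − 14.40 = 15.45.
Lower fence = Q1 − 1.5·IQR = 14.40 − 23.175 = -8.775.
Upper fence = Q3 + 1.5·IQR = 29.85 + 23.175 = 53.025.
-23.9 < -8.775 → outlier.
-9.1 < -8.775 → outlier.
54.7 > 53.025 → outlier.
54.8 > 53.025 → outlier.
All remaining values lie within [-8.775, 53.025].

-23.9, -9.1, 54.7, 54.8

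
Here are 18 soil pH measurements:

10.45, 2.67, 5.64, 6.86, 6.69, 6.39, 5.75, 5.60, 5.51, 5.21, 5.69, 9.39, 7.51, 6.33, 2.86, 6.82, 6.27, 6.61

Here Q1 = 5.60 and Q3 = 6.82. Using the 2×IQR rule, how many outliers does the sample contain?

4

IQR = 1.22; fences at 5.60 − 2.44 = 3.16 and 6.82 + 2.44 = 9.26.
Outside the cutoffs: 2.67, 2.86, 9.39, 10.45.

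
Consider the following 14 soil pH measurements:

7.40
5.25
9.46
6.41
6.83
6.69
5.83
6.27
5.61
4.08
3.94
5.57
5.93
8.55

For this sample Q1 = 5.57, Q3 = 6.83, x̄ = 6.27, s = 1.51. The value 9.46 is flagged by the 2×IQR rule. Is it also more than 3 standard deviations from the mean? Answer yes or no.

z = (9.46 − 6.27) / 1.51 = 2.11.
|z| = 2.11 ≤ 3.

no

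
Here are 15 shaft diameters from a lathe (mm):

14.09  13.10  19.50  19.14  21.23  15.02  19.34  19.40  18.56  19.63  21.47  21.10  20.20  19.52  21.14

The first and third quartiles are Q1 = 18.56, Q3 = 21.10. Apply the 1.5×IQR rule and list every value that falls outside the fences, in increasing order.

IQR = Q3 − Q1 = 21.10 − 18.56 = 2.54.
Lower fence = Q1 − 1.5·IQR = 18.56 − 3.81 = 14.75.
Upper fence = Q3 + 1.5·IQR = 21.10 + 3.81 = 24.91.
13.10 < 14.75 → outlier.
14.09 < 14.75 → outlier.
All remaining values lie within [14.75, 24.91].

13.10, 14.09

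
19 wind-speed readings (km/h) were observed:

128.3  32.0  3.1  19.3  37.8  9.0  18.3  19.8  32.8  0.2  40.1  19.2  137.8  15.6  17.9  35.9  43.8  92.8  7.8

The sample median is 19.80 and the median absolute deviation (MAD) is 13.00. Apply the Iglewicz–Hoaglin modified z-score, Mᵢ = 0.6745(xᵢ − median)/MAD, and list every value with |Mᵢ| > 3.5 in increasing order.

92.8, 128.3, 137.8

|Mᵢ| > 3.5 ⇔ |xᵢ − 19.80| > 3.5·13.00/0.6745 = 67.46.
So outliers lie outside [-47.66, 87.26].
92.8: M = 3.79 → outlier.
128.3: M = 5.63 → outlier.
137.8: M = 6.12 → outlier.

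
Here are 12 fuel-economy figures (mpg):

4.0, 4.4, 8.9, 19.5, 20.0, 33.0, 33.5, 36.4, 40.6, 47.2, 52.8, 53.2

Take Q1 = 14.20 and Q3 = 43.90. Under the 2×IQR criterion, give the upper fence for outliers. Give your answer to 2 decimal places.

103.30

IQR = Q3 − Q1 = 43.90 − 14.20 = 29.70.
Lower fence = Q1 − 2·IQR = 14.20 − 59.40 = -45.20.
Upper fence = Q3 + 2·IQR = 43.90 + 59.40 = 103.30.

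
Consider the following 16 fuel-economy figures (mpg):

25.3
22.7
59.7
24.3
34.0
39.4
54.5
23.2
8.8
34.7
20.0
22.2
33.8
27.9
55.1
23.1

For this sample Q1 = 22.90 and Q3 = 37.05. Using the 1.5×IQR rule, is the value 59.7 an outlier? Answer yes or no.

IQR = Q3 − Q1 = 37.05 − 22.90 = 14.15.
Lower fence = Q1 − 1.5·IQR = 22.90 − 21.225 = 1.675.
Upper fence = Q3 + 1.5·IQR = 37.05 + 21.225 = 58.275.
59.7 lies above the upper fence.

yes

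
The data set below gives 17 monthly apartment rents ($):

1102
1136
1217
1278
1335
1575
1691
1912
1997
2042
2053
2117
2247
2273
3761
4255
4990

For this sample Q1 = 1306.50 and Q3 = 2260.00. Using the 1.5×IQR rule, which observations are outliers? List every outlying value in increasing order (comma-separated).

3761, 4255, 4990

IQR = Q3 − Q1 = 2260.00 − 1306.50 = 953.50.
Lower fence = Q1 − 1.5·IQR = 1306.50 − 1430.25 = -123.75.
Upper fence = Q3 + 1.5·IQR = 2260.00 + 1430.25 = 3690.25.
3761 > 3690.25 → outlier.
4255 > 3690.25 → outlier.
4990 > 3690.25 → outlier.
All remaining values lie within [-123.75, 3690.25].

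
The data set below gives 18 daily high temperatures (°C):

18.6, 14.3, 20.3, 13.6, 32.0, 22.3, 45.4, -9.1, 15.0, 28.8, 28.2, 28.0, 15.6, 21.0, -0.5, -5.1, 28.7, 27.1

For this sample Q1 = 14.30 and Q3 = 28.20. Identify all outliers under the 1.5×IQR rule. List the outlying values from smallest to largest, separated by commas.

-9.1

IQR = Q3 − Q1 = 28.20 − 14.30 = 13.90.
Lower fence = Q1 − 1.5·IQR = 14.30 − 20.85 = -6.55.
Upper fence = Q3 + 1.5·IQR = 28.20 + 20.85 = 49.05.
-9.1 < -6.55 → outlier.
All remaining values lie within [-6.55, 49.05].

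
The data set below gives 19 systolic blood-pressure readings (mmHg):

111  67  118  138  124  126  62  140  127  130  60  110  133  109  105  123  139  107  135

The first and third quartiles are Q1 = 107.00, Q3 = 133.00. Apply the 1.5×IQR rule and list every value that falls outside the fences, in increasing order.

60, 62, 67

IQR = Q3 − Q1 = 133.00 − 107.00 = 26.00.
Lower fence = Q1 − 1.5·IQR = 107.00 − 39.00 = 68.00.
Upper fence = Q3 + 1.5·IQR = 133.00 + 39.00 = 172.00.
60 < 68.00 → outlier.
62 < 68.00 → outlier.
67 < 68.00 → outlier.
All remaining values lie within [68.00, 172.00].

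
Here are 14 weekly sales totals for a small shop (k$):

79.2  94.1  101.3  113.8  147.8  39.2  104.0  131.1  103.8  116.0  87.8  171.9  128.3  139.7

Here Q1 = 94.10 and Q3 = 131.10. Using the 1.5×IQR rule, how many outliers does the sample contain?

0

IQR = 37.00; fences at 94.10 − 55.50 = 38.60 and 131.10 + 55.50 = 186.60.
Every value lies within the cutoffs.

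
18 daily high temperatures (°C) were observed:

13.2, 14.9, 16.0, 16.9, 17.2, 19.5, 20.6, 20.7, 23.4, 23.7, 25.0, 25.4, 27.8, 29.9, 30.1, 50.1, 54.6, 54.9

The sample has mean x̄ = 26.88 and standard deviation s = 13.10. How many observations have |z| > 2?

2

Cutoffs: x̄ ± 2s = [0.68, 53.08].
Outside the cutoffs: 54.6, 54.9.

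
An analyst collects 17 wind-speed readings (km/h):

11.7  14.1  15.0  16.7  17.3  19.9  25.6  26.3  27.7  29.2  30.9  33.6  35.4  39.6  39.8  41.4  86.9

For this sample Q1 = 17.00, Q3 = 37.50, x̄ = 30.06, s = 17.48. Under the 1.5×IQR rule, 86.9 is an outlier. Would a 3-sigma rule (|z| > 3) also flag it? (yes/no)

z = (86.9 − 30.06) / 17.48 = 3.25.
|z| = 3.25 > 3.

yes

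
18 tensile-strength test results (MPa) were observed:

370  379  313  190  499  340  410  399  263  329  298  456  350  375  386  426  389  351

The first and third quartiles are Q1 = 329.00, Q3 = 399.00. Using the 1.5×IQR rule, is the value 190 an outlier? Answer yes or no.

IQR = Q3 − Q1 = 399.00 − 329.00 = 70.00.
Lower fence = Q1 − 1.5·IQR = 329.00 − 105.00 = 224.00.
Upper fence = Q3 + 1.5·IQR = 399.00 + 105.00 = 504.00.
190 lies below the lower fence.

yes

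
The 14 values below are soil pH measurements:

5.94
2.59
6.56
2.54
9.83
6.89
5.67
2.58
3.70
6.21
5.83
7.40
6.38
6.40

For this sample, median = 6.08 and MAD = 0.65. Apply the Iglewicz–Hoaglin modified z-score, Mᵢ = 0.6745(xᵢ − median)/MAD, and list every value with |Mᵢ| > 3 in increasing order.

2.54, 2.58, 2.59, 9.83

|Mᵢ| > 3 ⇔ |xᵢ − 6.08| > 3·0.65/0.6745 = 2.89.
So outliers lie outside [3.19, 8.97].
2.54: M = -3.67 → outlier.
2.58: M = -3.63 → outlier.
2.59: M = -3.62 → outlier.
9.83: M = 3.89 → outlier.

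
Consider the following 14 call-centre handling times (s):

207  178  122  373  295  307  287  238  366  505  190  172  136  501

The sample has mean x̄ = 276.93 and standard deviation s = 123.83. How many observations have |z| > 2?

0

Cutoffs: x̄ ± 2s = [29.27, 524.59].
Every value lies within the cutoffs.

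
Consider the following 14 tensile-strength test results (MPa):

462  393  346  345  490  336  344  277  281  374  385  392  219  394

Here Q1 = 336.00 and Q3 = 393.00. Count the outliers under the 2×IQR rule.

IQR = 57.00; fences at 336.00 − 114.00 = 222.00 and 393.00 + 114.00 = 507.00.
Outside the cutoffs: 219.

1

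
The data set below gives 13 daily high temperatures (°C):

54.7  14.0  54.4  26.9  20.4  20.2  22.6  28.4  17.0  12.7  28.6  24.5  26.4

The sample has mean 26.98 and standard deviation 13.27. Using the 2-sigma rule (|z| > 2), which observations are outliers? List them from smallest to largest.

Cutoffs at x̄ ± 2s: 26.98 ± 2·13.27 = [0.44, 53.52].
54.4: z = 2.07, |z| > 2 → outlier.
54.7: z = 2.09, |z| > 2 → outlier.
Every other value lies within [0.44, 53.52].

54.4, 54.7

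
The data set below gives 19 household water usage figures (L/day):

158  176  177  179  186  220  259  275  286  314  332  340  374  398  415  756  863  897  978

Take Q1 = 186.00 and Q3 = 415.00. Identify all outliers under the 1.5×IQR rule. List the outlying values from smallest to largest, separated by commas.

IQR = Q3 − Q1 = 415.00 − 186.00 = 229.00.
Lower fence = Q1 − 1.5·IQR = 186.00 − 343.50 = -157.50.
Upper fence = Q3 + 1.5·IQR = 415.00 + 343.50 = 758.50.
863 > 758.50 → outlier.
897 > 758.50 → outlier.
978 > 758.50 → outlier.
All remaining values lie within [-157.50, 758.50].

863, 897, 978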